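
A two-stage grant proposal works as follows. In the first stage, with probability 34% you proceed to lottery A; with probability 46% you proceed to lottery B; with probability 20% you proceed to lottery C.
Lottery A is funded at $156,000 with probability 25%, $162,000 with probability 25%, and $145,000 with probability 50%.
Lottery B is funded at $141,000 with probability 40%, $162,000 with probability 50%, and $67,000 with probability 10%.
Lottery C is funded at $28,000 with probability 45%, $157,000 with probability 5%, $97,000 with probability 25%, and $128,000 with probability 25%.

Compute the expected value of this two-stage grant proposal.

$133,306

EV(A) = 0.25 × 156000 + 0.25 × 162000 + 0.5 × 145000 = 39000 + 40500 + 72500 = 152000
EV(B) = 0.4 × 141000 + 0.5 × 162000 + 0.1 × 67000 = 56400 + 81000 + 6700 = 144100
EV(C) = 0.45 × 28000 + 0.05 × 157000 + 0.25 × 97000 + 0.25 × 128000 = 12600 + 7850 + 24250 + 32000 = 76700
Overall = 0.34 × 152000 + 0.46 × 144100 + 0.2 × 76700 = 51680 + 66286 + 15340 = 133306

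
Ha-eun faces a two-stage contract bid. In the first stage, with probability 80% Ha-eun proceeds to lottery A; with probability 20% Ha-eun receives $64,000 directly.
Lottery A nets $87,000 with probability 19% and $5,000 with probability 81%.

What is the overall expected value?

EV(A) = 0.19 × 87000 + 0.81 × 5000 = 16530 + 4050 = 20580
Branch B: 64000 (certain)
Overall = 0.8 × 20580 + 0.2 × 64000 = 16464 + 12800 = 29264

$29,264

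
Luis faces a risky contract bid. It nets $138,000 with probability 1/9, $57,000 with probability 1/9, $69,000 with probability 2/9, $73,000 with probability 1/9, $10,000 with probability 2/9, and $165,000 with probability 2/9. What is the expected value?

EV = 1/9 × 138000 + 1/9 × 57000 + 2/9 × 69000 + 1/9 × 73000 + 2/9 × 10000 + 2/9 × 165000 = 15333.3333 + 6333.3333 + 15333.3333 + 8111.1111 + 2222.2222 + 36666.6667 = 84000

$84,000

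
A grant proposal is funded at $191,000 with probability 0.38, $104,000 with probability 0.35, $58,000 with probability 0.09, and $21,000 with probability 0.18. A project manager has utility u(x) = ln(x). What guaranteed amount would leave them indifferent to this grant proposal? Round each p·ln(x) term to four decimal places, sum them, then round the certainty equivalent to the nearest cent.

$93,209.04

E[u] = 0.38·ln(191000) + 0.35·ln(104000) + 0.09·ln(58000) + 0.18·ln(21000) = 4.6208 + 4.0433 + 0.9871 + 1.7914 = 11.4426
CE = e^11.4426 ≈ 93209.04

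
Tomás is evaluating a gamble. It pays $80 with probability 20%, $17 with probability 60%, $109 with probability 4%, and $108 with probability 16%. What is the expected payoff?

EV = 0.2 × 80 + 0.6 × 17 + 0.04 × 109 + 0.16 × 108 = 16 + 10.2 + 4.36 + 17.28 = 47.84

$47.84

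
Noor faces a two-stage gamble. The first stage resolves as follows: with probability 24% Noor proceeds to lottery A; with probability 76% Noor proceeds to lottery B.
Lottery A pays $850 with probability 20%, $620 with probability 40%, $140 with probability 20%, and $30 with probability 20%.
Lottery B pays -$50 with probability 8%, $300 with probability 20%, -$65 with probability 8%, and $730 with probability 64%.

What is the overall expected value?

$502.16

EV(A) = 0.2 × 850 + 0.4 × 620 + 0.2 × 140 + 0.2 × 30 = 170 + 248 + 28 + 6 = 452
EV(B) = 0.08 × (-50) + 0.2 × 300 + 0.08 × (-65) + 0.64 × 730 = -4 + 60 − 5.2 + 467.2 = 518
Overall = 0.24 × 452 + 0.76 × 518 = 108.48 + 393.68 = 502.16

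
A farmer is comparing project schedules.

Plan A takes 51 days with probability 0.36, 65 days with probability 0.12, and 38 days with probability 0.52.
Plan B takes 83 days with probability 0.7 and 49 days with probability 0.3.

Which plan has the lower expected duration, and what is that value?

Plan A = 0.36 × 51 + 0.12 × 65 + 0.52 × 38 = 18.36 + 7.8 + 19.76 = 45.92
Plan B = 0.7 × 83 + 0.3 × 49 = 58.1 + 14.7 = 72.8

Plan A (45.92 days)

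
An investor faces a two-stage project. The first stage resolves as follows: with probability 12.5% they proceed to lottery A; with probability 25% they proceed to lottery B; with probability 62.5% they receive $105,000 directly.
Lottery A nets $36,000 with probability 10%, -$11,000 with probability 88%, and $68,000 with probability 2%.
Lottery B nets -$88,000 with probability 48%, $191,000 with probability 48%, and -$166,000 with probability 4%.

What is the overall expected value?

EV(A) = 0.1 × 36000 + 0.88 × (-11000) + 0.02 × 68000 = 3600 − 9680 + 1360 = -4720
EV(B) = 0.48 × (-88000) + 0.48 × 191000 + 0.04 × (-166000) = -42240 + 91680 − 6640 = 42800
Branch C: 105000 (certain)
Overall = 0.125 × (-4720) + 0.25 × 42800 + 0.625 × 105000 = -590 + 10700 + 65625 = 75735

$75,735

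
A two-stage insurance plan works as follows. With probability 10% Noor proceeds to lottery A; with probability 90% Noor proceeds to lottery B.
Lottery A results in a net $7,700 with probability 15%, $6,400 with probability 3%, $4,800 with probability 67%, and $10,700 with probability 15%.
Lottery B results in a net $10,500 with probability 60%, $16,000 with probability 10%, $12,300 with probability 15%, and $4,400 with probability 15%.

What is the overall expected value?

$9,981.30

EV(A) = 0.15 × 7700 + 0.03 × 6400 + 0.67 × 4800 + 0.15 × 10700 = 1155 + 192 + 3216 + 1605 = 6168
EV(B) = 0.6 × 10500 + 0.1 × 16000 + 0.15 × 12300 + 0.15 × 4400 = 6300 + 1600 + 1845 + 660 = 10405
Overall = 0.1 × 6168 + 0.9 × 10405 = 616.8 + 9364.5 = 9981.3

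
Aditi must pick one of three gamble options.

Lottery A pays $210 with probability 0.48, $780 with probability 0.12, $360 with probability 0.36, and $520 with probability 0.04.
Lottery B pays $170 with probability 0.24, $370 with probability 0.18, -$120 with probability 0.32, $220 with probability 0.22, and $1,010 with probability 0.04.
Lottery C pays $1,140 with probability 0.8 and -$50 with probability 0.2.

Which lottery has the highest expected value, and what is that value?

Lottery C ($902)

Lottery A = 0.48 × 210 + 0.12 × 780 + 0.36 × 360 + 0.04 × 520 = 100.8 + 93.6 + 129.6 + 20.8 = 344.8
Lottery B = 0.24 × 170 + 0.18 × 370 + 0.32 × (-120) + 0.22 × 220 + 0.04 × 1010 = 40.8 + 66.6 − 38.4 + 48.4 + 40.4 = 157.8
Lottery C = 0.8 × 1140 + 0.2 × (-50) = 912 − 10 = 902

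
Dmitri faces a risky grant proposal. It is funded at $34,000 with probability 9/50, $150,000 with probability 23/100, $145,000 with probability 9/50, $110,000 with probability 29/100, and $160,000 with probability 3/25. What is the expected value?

$117,820

EV = 9/50 × 34000 + 23/100 × 150000 + 9/50 × 145000 + 29/100 × 110000 + 3/25 × 160000 = 6120 + 34500 + 26100 + 31900 + 19200 = 117820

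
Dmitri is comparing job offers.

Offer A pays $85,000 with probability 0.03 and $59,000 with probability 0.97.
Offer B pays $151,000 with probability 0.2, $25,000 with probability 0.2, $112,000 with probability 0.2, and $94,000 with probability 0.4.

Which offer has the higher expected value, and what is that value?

Offer A = 0.03 × 85000 + 0.97 × 59000 = 2550 + 57230 = 59780
Offer B = 0.2 × 151000 + 0.2 × 25000 + 0.2 × 112000 + 0.4 × 94000 = 30200 + 5000 + 22400 + 37600 = 95200

Offer B ($95,200)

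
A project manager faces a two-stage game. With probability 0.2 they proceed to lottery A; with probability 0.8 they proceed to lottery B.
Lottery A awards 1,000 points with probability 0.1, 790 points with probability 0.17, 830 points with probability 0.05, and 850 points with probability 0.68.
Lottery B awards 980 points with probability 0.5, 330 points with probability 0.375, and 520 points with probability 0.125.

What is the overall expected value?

713.76 points

EV(A) = 0.1 × 1000 + 0.17 × 790 + 0.05 × 830 + 0.68 × 850 = 100 + 134.3 + 41.5 + 578 = 853.8
EV(B) = 0.5 × 980 + 0.375 × 330 + 0.125 × 520 = 490 + 123.75 + 65 = 678.75
Overall = 0.2 × 853.8 + 0.8 × 678.75 = 170.76 + 543 = 713.76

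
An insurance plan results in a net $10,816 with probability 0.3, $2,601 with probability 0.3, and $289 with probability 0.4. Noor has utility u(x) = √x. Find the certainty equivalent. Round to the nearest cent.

$2,840.89

E[u] = 0.3·√10816 + 0.3·√2601 + 0.4·√289 = 0.3·104 + 0.3·51 + 0.4·17 = 53.3
CE = (53.3)² = 2840.89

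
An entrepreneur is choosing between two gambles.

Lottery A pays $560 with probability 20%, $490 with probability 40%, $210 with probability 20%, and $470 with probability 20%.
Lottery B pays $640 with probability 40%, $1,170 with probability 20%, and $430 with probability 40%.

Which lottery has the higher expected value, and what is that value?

Lottery A = 0.2 × 560 + 0.4 × 490 + 0.2 × 210 + 0.2 × 470 = 112 + 196 + 42 + 94 = 444
Lottery B = 0.4 × 640 + 0.2 × 1170 + 0.4 × 430 = 256 + 234 + 172 = 662

Lottery B ($662)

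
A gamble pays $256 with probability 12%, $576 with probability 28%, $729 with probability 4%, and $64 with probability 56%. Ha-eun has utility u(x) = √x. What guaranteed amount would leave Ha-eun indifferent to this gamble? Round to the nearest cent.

E[u] = 0.12·√256 + 0.28·√576 + 0.04·√729 + 0.56·√64 = 0.12·16 + 0.28·24 + 0.04·27 + 0.56·8 = 14.2
CE = (14.2)² = 201.64

$201.64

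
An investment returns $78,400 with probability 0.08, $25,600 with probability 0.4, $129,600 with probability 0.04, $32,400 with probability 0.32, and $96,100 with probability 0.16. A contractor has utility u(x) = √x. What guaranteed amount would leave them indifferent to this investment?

$43,264

E[u] = 0.08·√78400 + 0.4·√25600 + 0.04·√129600 + 0.32·√32400 + 0.16·√96100 = 0.08·280 + 0.4·160 + 0.04·360 + 0.32·180 + 0.16·310 = 208
CE = (208)² = 43264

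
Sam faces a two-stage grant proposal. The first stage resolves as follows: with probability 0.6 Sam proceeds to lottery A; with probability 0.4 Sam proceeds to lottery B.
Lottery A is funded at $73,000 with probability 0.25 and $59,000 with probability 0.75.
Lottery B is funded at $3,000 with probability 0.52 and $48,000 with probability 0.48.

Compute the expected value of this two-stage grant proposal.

EV(A) = 0.25 × 73000 + 0.75 × 59000 = 18250 + 44250 = 62500
EV(B) = 0.52 × 3000 + 0.48 × 48000 = 1560 + 23040 = 24600
Overall = 0.6 × 62500 + 0.4 × 24600 = 37500 + 9840 = 47340

$47,340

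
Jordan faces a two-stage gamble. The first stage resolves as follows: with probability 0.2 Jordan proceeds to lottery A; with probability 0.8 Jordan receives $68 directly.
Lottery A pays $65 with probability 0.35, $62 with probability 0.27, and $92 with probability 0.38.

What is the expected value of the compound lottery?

$69.29

EV(A) = 0.35 × 65 + 0.27 × 62 + 0.38 × 92 = 22.75 + 16.74 + 34.96 = 74.45
Branch B: 68 (certain)
Overall = 0.2 × 74.45 + 0.8 × 68 = 14.89 + 54.4 = 69.29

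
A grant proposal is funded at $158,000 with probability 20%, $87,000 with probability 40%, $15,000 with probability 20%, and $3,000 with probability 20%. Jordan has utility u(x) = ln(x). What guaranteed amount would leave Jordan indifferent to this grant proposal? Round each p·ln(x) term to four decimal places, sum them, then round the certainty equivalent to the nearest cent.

$35,175.32

E[u] = 0.2·ln(158000) + 0.4·ln(87000) + 0.2·ln(15000) + 0.2·ln(3000) = 2.3941 + 4.5495 + 1.9232 + 1.6013 = 10.4681
CE = e^10.4681 ≈ 35175.32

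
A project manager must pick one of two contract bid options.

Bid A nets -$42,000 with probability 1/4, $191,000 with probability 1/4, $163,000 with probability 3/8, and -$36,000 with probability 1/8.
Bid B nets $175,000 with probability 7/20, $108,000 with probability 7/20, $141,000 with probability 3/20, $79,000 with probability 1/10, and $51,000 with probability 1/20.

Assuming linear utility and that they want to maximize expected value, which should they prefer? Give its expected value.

Bid B ($130,650)

Bid A = 1/4 × (-42000) + 1/4 × 191000 + 3/8 × 163000 + 1/8 × (-36000) = -10500 + 47750 + 61125 − 4500 = 93875
Bid B = 7/20 × 175000 + 7/20 × 108000 + 3/20 × 141000 + 1/10 × 79000 + 1/20 × 51000 = 61250 + 37800 + 21150 + 7900 + 2550 = 130650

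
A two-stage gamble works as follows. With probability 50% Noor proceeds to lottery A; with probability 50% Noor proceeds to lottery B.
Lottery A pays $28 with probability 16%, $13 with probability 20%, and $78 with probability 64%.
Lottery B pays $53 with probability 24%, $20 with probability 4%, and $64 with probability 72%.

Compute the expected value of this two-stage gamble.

EV(A) = 0.16 × 28 + 0.2 × 13 + 0.64 × 78 = 4.48 + 2.6 + 49.92 = 57
EV(B) = 0.24 × 53 + 0.04 × 20 + 0.72 × 64 = 12.72 + 0.8 + 46.08 = 59.6
Overall = 0.5 × 57 + 0.5 × 59.6 = 28.5 + 29.8 = 58.3

$58.30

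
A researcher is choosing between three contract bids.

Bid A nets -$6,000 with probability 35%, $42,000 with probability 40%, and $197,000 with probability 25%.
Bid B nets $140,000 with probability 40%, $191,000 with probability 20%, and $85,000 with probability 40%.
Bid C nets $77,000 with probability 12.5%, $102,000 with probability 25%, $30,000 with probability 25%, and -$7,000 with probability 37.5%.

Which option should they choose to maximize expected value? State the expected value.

Bid A = 0.35 × (-6000) + 0.4 × 42000 + 0.25 × 197000 = -2100 + 16800 + 49250 = 63950
Bid B = 0.4 × 140000 + 0.2 × 191000 + 0.4 × 85000 = 56000 + 38200 + 34000 = 128200
Bid C = 0.125 × 77000 + 0.25 × 102000 + 0.25 × 30000 + 0.375 × (-7000) = 9625 + 25500 + 7500 − 2625 = 40000

Bid B ($128,200)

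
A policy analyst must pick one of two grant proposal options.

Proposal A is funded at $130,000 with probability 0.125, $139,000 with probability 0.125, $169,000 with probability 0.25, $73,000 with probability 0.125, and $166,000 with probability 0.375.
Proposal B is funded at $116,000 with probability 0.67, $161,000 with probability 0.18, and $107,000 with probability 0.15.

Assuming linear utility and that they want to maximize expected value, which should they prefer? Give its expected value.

Proposal A = 0.125 × 130000 + 0.125 × 139000 + 0.25 × 169000 + 0.125 × 73000 + 0.375 × 166000 = 16250 + 17375 + 42250 + 9125 + 62250 = 147250
Proposal B = 0.67 × 116000 + 0.18 × 161000 + 0.15 × 107000 = 77720 + 28980 + 16050 = 122750

Proposal A ($147,250)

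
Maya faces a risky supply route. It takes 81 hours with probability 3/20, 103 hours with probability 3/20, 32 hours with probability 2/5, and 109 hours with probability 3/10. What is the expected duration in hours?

EV = 3/20 × 81 + 3/20 × 103 + 2/5 × 32 + 3/10 × 109 = 12.15 + 15.45 + 12.8 + 32.7 = 73.1

73.1 hours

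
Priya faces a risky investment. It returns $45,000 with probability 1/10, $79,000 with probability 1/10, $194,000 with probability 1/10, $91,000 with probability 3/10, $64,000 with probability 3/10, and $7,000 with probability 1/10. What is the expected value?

$79,000

EV = 1/10 × 45000 + 1/10 × 79000 + 1/10 × 194000 + 3/10 × 91000 + 3/10 × 64000 + 1/10 × 7000 = 4500 + 7900 + 19400 + 27300 + 19200 + 700 = 79000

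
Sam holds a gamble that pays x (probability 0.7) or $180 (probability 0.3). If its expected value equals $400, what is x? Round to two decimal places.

0.7·x + 0.3·180 = 400
0.7·x = 400 − 54 = 346
x = 346 / 0.7 = 494.2857

x = $494.29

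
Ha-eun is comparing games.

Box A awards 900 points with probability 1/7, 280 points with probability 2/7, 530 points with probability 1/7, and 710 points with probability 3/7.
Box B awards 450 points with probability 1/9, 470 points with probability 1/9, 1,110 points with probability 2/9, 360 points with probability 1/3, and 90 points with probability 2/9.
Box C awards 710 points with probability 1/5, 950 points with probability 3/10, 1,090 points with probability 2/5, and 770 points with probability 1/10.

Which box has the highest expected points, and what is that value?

Box A = 1/7 × 900 + 2/7 × 280 + 1/7 × 530 + 3/7 × 710 = 128.5714 + 80 + 75.7143 + 304.2857 = 588.5714
Box B = 1/9 × 450 + 1/9 × 470 + 2/9 × 1110 + 1/3 × 360 + 2/9 × 90 = 50 + 52.2222 + 246.6667 + 120 + 20 = 488.8889
Box C = 1/5 × 710 + 3/10 × 950 + 2/5 × 1090 + 1/10 × 770 = 142 + 285 + 436 + 77 = 940

Box C (940 points)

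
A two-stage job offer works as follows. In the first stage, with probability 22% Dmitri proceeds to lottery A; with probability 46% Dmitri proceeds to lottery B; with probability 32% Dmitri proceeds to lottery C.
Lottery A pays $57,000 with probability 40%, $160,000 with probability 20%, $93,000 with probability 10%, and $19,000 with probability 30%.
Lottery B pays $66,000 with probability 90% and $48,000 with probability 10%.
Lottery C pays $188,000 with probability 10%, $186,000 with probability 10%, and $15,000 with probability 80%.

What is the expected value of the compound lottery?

$60,696

EV(A) = 0.4 × 57000 + 0.2 × 160000 + 0.1 × 93000 + 0.3 × 19000 = 22800 + 32000 + 9300 + 5700 = 69800
EV(B) = 0.9 × 66000 + 0.1 × 48000 = 59400 + 4800 = 64200
EV(C) = 0.1 × 188000 + 0.1 × 186000 + 0.8 × 15000 = 18800 + 18600 + 12000 = 49400
Overall = 0.22 × 69800 + 0.46 × 64200 + 0.32 × 49400 = 15356 + 29532 + 15808 = 60696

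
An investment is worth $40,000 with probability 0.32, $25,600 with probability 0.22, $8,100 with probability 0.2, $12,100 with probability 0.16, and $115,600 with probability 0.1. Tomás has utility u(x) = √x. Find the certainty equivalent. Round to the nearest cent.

E[u] = 0.32·√40000 + 0.22·√25600 + 0.2·√8100 + 0.16·√12100 + 0.1·√115600 = 0.32·200 + 0.22·160 + 0.2·90 + 0.16·110 + 0.1·340 = 168.8
CE = (168.8)² = 28493.44

$28,493.44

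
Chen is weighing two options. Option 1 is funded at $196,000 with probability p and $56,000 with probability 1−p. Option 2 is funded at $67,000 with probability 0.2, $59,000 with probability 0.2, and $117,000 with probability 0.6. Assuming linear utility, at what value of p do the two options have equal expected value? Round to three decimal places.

p = 0.281

EV(Option 2) = 0.2 × 67000 + 0.2 × 59000 + 0.6 × 117000 = 13400 + 11800 + 70200 = 95400
p·196000 + (1−p)·56000 = 95400
140000p + 56000 = 95400
p = (95400 − 56000) / 140000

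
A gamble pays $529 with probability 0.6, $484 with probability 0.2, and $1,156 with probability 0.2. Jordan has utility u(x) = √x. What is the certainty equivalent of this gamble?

E[u] = 0.6·√529 + 0.2·√484 + 0.2·√1156 = 0.6·23 + 0.2·22 + 0.2·34 = 25
CE = (25)² = 625

$625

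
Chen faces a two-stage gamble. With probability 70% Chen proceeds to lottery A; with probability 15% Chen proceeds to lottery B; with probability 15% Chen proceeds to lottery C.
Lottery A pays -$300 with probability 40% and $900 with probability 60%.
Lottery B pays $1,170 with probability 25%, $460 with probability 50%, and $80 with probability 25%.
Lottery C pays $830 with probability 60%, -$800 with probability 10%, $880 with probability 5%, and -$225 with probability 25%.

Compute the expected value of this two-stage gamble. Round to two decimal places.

EV(A) = 0.4 × (-300) + 0.6 × 900 = -120 + 540 = 420
EV(B) = 0.25 × 1170 + 0.5 × 460 + 0.25 × 80 = 292.5 + 230 + 20 = 542.5
EV(C) = 0.6 × 830 + 0.1 × (-800) + 0.05 × 880 + 0.25 × (-225) = 498 − 80 + 44 − 56.25 = 405.75
Overall = 0.7 × 420 + 0.15 × 542.5 + 0.15 × 405.75 = 294 + 81.375 + 60.8625 = 436.2375

$436.24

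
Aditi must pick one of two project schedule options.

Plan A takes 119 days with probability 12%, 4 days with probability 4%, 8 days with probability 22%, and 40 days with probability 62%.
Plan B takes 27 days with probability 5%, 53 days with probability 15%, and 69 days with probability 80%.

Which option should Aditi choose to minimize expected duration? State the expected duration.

Plan A (41 days)

Plan A = 0.12 × 119 + 0.04 × 4 + 0.22 × 8 + 0.62 × 40 = 14.28 + 0.16 + 1.76 + 24.8 = 41
Plan B = 0.05 × 27 + 0.15 × 53 + 0.8 × 69 = 1.35 + 7.95 + 55.2 = 64.5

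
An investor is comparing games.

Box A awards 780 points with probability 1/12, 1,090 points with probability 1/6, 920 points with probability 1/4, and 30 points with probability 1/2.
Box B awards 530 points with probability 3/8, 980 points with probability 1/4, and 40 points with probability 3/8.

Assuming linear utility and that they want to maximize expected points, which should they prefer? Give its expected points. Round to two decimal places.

Box A = 1/12 × 780 + 1/6 × 1090 + 1/4 × 920 + 1/2 × 30 = 65 + 181.6667 + 230 + 15 = 491.6667
Box B = 3/8 × 530 + 1/4 × 980 + 3/8 × 40 = 198.75 + 245 + 15 = 458.75

Box A (491.67 points)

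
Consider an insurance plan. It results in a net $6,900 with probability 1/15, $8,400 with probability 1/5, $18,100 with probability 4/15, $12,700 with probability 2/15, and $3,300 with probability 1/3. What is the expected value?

$9,760

EV = 1/15 × 6900 + 1/5 × 8400 + 4/15 × 18100 + 2/15 × 12700 + 1/3 × 3300 = 460 + 1680 + 4826.6667 + 1693.3333 + 1100 = 9760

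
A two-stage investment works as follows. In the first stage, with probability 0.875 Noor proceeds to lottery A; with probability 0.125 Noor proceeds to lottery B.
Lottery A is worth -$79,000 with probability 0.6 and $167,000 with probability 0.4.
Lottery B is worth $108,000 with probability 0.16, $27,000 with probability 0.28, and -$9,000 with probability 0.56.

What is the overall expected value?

EV(A) = 0.6 × (-79000) + 0.4 × 167000 = -47400 + 66800 = 19400
EV(B) = 0.16 × 108000 + 0.28 × 27000 + 0.56 × (-9000) = 17280 + 7560 − 5040 = 19800
Overall = 0.875 × 19400 + 0.125 × 19800 = 16975 + 2475 = 19450

$19,450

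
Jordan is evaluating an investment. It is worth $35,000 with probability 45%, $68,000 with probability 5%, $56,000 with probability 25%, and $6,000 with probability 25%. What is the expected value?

EV = 0.45 × 35000 + 0.05 × 68000 + 0.25 × 56000 + 0.25 × 6000 = 15750 + 3400 + 14000 + 1500 = 34650

$34,650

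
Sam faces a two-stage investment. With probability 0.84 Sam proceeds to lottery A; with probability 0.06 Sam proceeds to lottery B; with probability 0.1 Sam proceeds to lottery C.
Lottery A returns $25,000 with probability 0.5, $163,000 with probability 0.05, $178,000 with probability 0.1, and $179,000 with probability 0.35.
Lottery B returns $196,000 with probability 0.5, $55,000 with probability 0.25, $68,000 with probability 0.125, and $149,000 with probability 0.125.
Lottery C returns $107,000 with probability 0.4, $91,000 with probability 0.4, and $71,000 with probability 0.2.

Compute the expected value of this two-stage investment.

EV(A) = 0.5 × 25000 + 0.05 × 163000 + 0.1 × 178000 + 0.35 × 179000 = 12500 + 8150 + 17800 + 62650 = 101100
EV(B) = 0.5 × 196000 + 0.25 × 55000 + 0.125 × 68000 + 0.125 × 149000 = 98000 + 13750 + 8500 + 18625 = 138875
EV(C) = 0.4 × 107000 + 0.4 × 91000 + 0.2 × 71000 = 42800 + 36400 + 14200 = 93400
Overall = 0.84 × 101100 + 0.06 × 138875 + 0.1 × 93400 = 84924 + 8332.5 + 9340 = 102596.5

$102,596.50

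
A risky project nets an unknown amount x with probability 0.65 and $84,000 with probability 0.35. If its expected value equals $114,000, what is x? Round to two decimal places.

x = $130,153.85

0.65·x + 0.35·84000 = 114000
0.65·x = 114000 − 29400 = 84600
x = 84600 / 0.65 = 130153.8462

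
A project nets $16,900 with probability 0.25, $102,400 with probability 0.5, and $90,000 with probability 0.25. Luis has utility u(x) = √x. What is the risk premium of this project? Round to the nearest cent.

E[u] = 0.25·√16900 + 0.5·√102400 + 0.25·√90000 = 0.25·130 + 0.5·320 + 0.25·300 = 267.5
CE = (267.5)² = 71556.25
Risk premium = EV − CE = 77925 − 71556.25 = 6368.75

$6,368.75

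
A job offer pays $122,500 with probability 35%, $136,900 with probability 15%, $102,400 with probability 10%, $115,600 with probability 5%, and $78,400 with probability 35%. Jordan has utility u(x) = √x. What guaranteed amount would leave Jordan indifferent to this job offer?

E[u] = 0.35·√122500 + 0.15·√136900 + 0.1·√102400 + 0.05·√115600 + 0.35·√78400 = 0.35·350 + 0.15·370 + 0.1·320 + 0.05·340 + 0.35·280 = 325
CE = (325)² = 105625

$105,625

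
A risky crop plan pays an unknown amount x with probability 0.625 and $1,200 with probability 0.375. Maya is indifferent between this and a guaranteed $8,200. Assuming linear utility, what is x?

x = $12,400

0.625·x + 0.375·1200 = 8200
0.625·x = 8200 − 450 = 7750
x = 7750 / 0.625 = 12400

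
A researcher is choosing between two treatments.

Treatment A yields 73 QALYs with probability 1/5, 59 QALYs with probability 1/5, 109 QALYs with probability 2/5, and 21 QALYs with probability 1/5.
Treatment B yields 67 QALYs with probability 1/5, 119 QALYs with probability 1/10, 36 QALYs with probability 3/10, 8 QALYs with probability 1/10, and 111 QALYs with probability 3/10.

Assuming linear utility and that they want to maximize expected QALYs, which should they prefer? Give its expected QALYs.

Treatment A (74.2 QALYs)

Treatment A = 1/5 × 73 + 1/5 × 59 + 2/5 × 109 + 1/5 × 21 = 14.6 + 11.8 + 43.6 + 4.2 = 74.2
Treatment B = 1/5 × 67 + 1/10 × 119 + 3/10 × 36 + 1/10 × 8 + 3/10 × 111 = 13.4 + 11.9 + 10.8 + 0.8 + 33.3 = 70.2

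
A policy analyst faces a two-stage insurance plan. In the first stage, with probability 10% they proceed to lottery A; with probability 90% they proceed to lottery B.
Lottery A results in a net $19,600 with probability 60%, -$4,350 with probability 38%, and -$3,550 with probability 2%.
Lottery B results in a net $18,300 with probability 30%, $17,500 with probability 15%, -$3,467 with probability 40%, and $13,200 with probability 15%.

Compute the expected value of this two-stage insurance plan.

EV(A) = 0.6 × 19600 + 0.38 × (-4350) + 0.02 × (-3550) = 11760 − 1653 − 71 = 10036
EV(B) = 0.3 × 18300 + 0.15 × 17500 + 0.4 × (-3467) + 0.15 × 13200 = 5490 + 2625 − 1386.8 + 1980 = 8708.2
Overall = 0.1 × 10036 + 0.9 × 8708.2 = 1003.6 + 7837.38 = 8840.98

$8,840.98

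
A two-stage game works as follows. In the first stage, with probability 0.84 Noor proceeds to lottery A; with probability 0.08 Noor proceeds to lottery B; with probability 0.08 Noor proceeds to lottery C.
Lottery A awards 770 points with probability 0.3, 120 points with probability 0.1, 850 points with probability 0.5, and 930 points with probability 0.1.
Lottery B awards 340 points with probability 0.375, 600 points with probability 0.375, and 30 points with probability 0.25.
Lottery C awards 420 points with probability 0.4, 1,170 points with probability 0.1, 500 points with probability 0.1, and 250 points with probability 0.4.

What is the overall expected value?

EV(A) = 0.3 × 770 + 0.1 × 120 + 0.5 × 850 + 0.1 × 930 = 231 + 12 + 425 + 93 = 761
EV(B) = 0.375 × 340 + 0.375 × 600 + 0.25 × 30 = 127.5 + 225 + 7.5 = 360
EV(C) = 0.4 × 420 + 0.1 × 1170 + 0.1 × 500 + 0.4 × 250 = 168 + 117 + 50 + 100 = 435
Overall = 0.84 × 761 + 0.08 × 360 + 0.08 × 435 = 639.24 + 28.8 + 34.8 = 702.84

702.84 points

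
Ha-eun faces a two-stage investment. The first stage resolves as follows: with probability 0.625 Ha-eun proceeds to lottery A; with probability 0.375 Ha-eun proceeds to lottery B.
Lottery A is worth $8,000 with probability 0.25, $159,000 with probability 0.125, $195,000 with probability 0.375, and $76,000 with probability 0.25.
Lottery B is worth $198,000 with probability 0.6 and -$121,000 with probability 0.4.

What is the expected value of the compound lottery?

$97,650

EV(A) = 0.25 × 8000 + 0.125 × 159000 + 0.375 × 195000 + 0.25 × 76000 = 2000 + 19875 + 73125 + 19000 = 114000
EV(B) = 0.6 × 198000 + 0.4 × (-121000) = 118800 − 48400 = 70400
Overall = 0.625 × 114000 + 0.375 × 70400 = 71250 + 26400 = 97650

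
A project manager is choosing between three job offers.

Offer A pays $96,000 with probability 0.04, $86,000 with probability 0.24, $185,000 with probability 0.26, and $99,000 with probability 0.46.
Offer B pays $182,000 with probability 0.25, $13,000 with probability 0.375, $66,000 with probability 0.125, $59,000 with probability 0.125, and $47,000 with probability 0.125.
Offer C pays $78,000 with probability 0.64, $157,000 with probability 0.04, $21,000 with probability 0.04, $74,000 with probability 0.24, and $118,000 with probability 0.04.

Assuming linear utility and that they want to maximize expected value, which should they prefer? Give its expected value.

Offer A ($118,120)

Offer A = 0.04 × 96000 + 0.24 × 86000 + 0.26 × 185000 + 0.46 × 99000 = 3840 + 20640 + 48100 + 45540 = 118120
Offer B = 0.25 × 182000 + 0.375 × 13000 + 0.125 × 66000 + 0.125 × 59000 + 0.125 × 47000 = 45500 + 4875 + 8250 + 7375 + 5875 = 71875
Offer C = 0.64 × 78000 + 0.04 × 157000 + 0.04 × 21000 + 0.24 × 74000 + 0.04 × 118000 = 49920 + 6280 + 840 + 17760 + 4720 = 79520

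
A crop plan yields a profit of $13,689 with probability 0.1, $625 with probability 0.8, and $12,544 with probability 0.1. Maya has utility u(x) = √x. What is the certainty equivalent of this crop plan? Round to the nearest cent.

E[u] = 0.1·√13689 + 0.8·√625 + 0.1·√12544 = 0.1·117 + 0.8·25 + 0.1·112 = 42.9
CE = (42.9)² = 1840.41

$1,840.41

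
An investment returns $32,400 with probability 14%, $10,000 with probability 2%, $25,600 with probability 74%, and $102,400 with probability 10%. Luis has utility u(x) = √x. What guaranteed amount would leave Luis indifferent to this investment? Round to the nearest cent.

$31,541.76

E[u] = 0.14·√32400 + 0.02·√10000 + 0.74·√25600 + 0.1·√102400 = 0.14·180 + 0.02·100 + 0.74·160 + 0.1·320 = 177.6
CE = (177.6)² = 31541.76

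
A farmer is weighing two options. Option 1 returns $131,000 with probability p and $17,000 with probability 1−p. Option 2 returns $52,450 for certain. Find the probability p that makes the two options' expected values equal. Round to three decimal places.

p·131000 + (1−p)·17000 = 52450
114000p + 17000 = 52450
p = (52450 − 17000) / 114000

p = 0.311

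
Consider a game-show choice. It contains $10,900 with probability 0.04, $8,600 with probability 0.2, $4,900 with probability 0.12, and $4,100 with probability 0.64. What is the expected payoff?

$5,368

EV = 0.04 × 10900 + 0.2 × 8600 + 0.12 × 4900 + 0.64 × 4100 = 436 + 1720 + 588 + 2624 = 5368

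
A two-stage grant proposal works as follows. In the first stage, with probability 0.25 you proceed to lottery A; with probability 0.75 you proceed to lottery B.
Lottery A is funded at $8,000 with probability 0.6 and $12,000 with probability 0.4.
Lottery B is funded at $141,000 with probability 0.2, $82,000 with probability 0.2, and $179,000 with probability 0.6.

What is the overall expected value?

EV(A) = 0.6 × 8000 + 0.4 × 12000 = 4800 + 4800 = 9600
EV(B) = 0.2 × 141000 + 0.2 × 82000 + 0.6 × 179000 = 28200 + 16400 + 107400 = 152000
Overall = 0.25 × 9600 + 0.75 × 152000 = 2400 + 114000 = 116400

$116,400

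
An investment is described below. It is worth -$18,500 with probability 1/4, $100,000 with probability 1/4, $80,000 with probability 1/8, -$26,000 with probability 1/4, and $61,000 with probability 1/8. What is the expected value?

EV = 1/4 × (-18500) + 1/4 × 100000 + 1/8 × 80000 + 1/4 × (-26000) + 1/8 × 61000 = -4625 + 25000 + 10000 − 6500 + 7625 = 31500

$31,500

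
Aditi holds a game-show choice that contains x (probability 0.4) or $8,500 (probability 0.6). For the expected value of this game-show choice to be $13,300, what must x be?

0.4·x + 0.6·8500 = 13300
0.4·x = 13300 − 5100 = 8200
x = 8200 / 0.4 = 20500

x = $20,500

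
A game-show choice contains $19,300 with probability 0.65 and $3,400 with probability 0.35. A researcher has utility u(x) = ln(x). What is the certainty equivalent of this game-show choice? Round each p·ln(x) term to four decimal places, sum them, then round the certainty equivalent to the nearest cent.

$10,510.18

E[u] = 0.65·ln(19300) + 0.35·ln(3400) = 6.4141 + 2.8460 = 9.2601
CE = e^9.2601 ≈ 10510.18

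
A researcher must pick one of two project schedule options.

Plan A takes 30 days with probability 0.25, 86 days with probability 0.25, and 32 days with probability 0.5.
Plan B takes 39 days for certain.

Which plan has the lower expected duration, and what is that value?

Plan A = 0.25 × 30 + 0.25 × 86 + 0.5 × 32 = 7.5 + 21.5 + 16 = 45
Plan B: 39 (certain)

Plan B (39 days)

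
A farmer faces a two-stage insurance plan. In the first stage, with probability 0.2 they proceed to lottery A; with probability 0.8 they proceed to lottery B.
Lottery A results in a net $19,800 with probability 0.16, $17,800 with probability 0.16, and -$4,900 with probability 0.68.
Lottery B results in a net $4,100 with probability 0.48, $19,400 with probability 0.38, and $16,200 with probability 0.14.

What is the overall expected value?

$9,823.20

EV(A) = 0.16 × 19800 + 0.16 × 17800 + 0.68 × (-4900) = 3168 + 2848 − 3332 = 2684
EV(B) = 0.48 × 4100 + 0.38 × 19400 + 0.14 × 16200 = 1968 + 7372 + 2268 = 11608
Overall = 0.2 × 2684 + 0.8 × 11608 = 536.8 + 9286.4 = 9823.2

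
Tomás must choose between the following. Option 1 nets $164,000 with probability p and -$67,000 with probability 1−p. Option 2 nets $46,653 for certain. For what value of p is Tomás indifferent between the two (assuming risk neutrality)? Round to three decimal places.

p·164000 + (1−p)·(-67000) = 46653
231000p − 67000 = 46653
p = (46653 + 67000) / 231000

p = 0.492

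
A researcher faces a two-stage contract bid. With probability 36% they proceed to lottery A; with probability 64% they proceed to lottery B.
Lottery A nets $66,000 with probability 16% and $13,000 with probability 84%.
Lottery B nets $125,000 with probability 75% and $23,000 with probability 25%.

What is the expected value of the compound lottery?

$71,412.80

EV(A) = 0.16 × 66000 + 0.84 × 13000 = 10560 + 10920 = 21480
EV(B) = 0.75 × 125000 + 0.25 × 23000 = 93750 + 5750 = 99500
Overall = 0.36 × 21480 + 0.64 × 99500 = 7732.8 + 63680 = 71412.8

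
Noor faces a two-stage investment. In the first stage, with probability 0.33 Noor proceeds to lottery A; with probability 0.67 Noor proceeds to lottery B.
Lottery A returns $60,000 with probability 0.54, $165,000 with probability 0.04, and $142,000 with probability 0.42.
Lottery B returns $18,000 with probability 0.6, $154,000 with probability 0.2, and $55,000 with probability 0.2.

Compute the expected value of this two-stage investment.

EV(A) = 0.54 × 60000 + 0.04 × 165000 + 0.42 × 142000 = 32400 + 6600 + 59640 = 98640
EV(B) = 0.6 × 18000 + 0.2 × 154000 + 0.2 × 55000 = 10800 + 30800 + 11000 = 52600
Overall = 0.33 × 98640 + 0.67 × 52600 = 32551.2 + 35242 = 67793.2

$67,793.20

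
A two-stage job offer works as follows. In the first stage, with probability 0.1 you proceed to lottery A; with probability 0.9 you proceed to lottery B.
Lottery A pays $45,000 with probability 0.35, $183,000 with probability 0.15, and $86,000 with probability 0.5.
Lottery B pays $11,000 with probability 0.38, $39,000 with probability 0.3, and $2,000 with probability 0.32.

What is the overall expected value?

EV(A) = 0.35 × 45000 + 0.15 × 183000 + 0.5 × 86000 = 15750 + 27450 + 43000 = 86200
EV(B) = 0.38 × 11000 + 0.3 × 39000 + 0.32 × 2000 = 4180 + 11700 + 640 = 16520
Overall = 0.1 × 86200 + 0.9 × 16520 = 8620 + 14868 = 23488

$23,488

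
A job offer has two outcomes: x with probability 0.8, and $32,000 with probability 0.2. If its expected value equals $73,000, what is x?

x = $83,250

0.8·x + 0.2·32000 = 73000
0.8·x = 73000 − 6400 = 66600
x = 66600 / 0.8 = 83250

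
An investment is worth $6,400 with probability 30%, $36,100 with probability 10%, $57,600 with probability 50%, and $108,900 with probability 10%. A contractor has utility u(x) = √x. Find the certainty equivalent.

$38,416

E[u] = 0.3·√6400 + 0.1·√36100 + 0.5·√57600 + 0.1·√108900 = 0.3·80 + 0.1·190 + 0.5·240 + 0.1·330 = 196
CE = (196)² = 38416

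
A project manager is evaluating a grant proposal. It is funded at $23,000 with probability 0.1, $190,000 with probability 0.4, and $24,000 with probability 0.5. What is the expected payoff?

EV = 0.1 × 23000 + 0.4 × 190000 + 0.5 × 24000 = 2300 + 76000 + 12000 = 90300

$90,300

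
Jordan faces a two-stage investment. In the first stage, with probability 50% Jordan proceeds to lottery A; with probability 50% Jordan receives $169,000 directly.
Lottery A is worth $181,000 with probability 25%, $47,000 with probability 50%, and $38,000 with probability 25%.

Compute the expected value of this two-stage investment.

$123,625

EV(A) = 0.25 × 181000 + 0.5 × 47000 + 0.25 × 38000 = 45250 + 23500 + 9500 = 78250
Branch B: 169000 (certain)
Overall = 0.5 × 78250 + 0.5 × 169000 = 39125 + 84500 = 123625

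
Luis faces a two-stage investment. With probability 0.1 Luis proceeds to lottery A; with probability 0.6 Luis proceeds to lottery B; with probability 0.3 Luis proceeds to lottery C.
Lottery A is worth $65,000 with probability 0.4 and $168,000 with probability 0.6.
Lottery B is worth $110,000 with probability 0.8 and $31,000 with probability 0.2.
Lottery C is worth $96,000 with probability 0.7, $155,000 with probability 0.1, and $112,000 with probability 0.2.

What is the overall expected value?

$100,730

EV(A) = 0.4 × 65000 + 0.6 × 168000 = 26000 + 100800 = 126800
EV(B) = 0.8 × 110000 + 0.2 × 31000 = 88000 + 6200 = 94200
EV(C) = 0.7 × 96000 + 0.1 × 155000 + 0.2 × 112000 = 67200 + 15500 + 22400 = 105100
Overall = 0.1 × 126800 + 0.6 × 94200 + 0.3 × 105100 = 12680 + 56520 + 31530 = 100730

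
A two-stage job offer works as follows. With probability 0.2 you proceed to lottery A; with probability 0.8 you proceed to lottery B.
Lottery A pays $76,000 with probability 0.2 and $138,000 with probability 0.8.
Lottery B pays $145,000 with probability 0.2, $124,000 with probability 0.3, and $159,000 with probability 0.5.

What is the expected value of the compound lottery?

$141,680

EV(A) = 0.2 × 76000 + 0.8 × 138000 = 15200 + 110400 = 125600
EV(B) = 0.2 × 145000 + 0.3 × 124000 + 0.5 × 159000 = 29000 + 37200 + 79500 = 145700
Overall = 0.2 × 125600 + 0.8 × 145700 = 25120 + 116560 = 141680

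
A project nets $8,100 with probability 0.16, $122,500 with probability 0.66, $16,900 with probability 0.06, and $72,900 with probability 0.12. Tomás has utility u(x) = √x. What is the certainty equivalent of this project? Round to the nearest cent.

E[u] = 0.16·√8100 + 0.66·√122500 + 0.06·√16900 + 0.12·√72900 = 0.16·90 + 0.66·350 + 0.06·130 + 0.12·270 = 285.6
CE = (285.6)² = 81567.36

$81,567.36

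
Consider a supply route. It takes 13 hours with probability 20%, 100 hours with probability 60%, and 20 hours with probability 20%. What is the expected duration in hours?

66.6 hours

EV = 0.2 × 13 + 0.6 × 100 + 0.2 × 20 = 2.6 + 60 + 4 = 66.6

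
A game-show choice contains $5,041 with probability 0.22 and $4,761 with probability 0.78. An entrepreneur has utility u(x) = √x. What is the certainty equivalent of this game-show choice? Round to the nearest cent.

$4,821.91

E[u] = 0.22·√5041 + 0.78·√4761 = 0.22·71 + 0.78·69 = 69.44
CE = (69.44)² = 4821.9136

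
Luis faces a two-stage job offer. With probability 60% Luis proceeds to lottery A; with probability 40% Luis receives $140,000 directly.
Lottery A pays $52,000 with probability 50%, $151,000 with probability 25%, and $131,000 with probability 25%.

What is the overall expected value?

$113,900

EV(A) = 0.5 × 52000 + 0.25 × 151000 + 0.25 × 131000 = 26000 + 37750 + 32750 = 96500
Branch B: 140000 (certain)
Overall = 0.6 × 96500 + 0.4 × 140000 = 57900 + 56000 = 113900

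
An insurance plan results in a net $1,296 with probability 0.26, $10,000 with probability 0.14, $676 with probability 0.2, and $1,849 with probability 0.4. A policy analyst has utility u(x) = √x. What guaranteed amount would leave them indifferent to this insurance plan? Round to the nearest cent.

E[u] = 0.26·√1296 + 0.14·√10000 + 0.2·√676 + 0.4·√1849 = 0.26·36 + 0.14·100 + 0.2·26 + 0.4·43 = 45.76
CE = (45.76)² = 2093.9776

$2,093.98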